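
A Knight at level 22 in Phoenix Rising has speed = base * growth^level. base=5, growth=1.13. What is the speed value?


value = base * growth^level
= 5 * 1.13^22
= 5 * 14.713831
= 73.57

73.57 speed


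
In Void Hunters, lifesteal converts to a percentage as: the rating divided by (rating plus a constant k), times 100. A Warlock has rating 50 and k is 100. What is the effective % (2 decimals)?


effective% = rating / (rating + k) * 100
= 50 / (50 + 100) * 100
= 50 / 150 * 100
= 0.333333 * 100
= 33.33%

33.33%


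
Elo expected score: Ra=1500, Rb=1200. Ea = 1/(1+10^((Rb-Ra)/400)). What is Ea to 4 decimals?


Elo expected score: Ea = 1/(1 + 10^((Rb-Ra)/400))
Rb - Ra = 1200 - 1500 = -300
(Rb-Ra)/400 = -300/400 = -0.75
10^-0.75 = 0.177828
Ea = 1/(1 + 0.177828) = 1/1.177828 = 0.8490

0.8490


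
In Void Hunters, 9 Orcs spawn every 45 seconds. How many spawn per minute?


Spawns per minute = count * (60 / interval)
= 9 * (60 / 45)
= 9 * 1.3333
= 12.0

12.0 per minute


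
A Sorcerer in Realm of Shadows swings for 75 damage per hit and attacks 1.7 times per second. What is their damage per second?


DPS = damage * attack_speed
= 75 * 1.7
= 127.5

127.5 DPS


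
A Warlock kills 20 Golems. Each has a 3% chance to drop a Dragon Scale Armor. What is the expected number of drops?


Expected drops = kills * (drop_rate / 100)
= 20 * (3 / 100)
= 20 * 0.03
= 0.6

0.6 drops


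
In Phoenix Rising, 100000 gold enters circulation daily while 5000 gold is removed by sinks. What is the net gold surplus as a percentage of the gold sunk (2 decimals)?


Net gold = 100000 - 5000 = 95000
Inflation rate = net / sunk * 100 = 95000 / 5000 * 100
= 19.0 * 100
= 1900.00%

1900.00%


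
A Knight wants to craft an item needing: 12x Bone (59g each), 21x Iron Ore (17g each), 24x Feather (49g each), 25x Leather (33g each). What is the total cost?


Cost breakdown:
  Bone: 12 * 59 = 708
  Iron Ore: 21 * 17 = 357
  Feather: 24 * 49 = 1176
  Leather: 25 * 33 = 825
Total = 708 + 357 + 1176 + 825 = 3066

3066 gold


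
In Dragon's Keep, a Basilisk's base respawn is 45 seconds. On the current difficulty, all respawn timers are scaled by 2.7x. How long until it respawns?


Respawn time = base * multiplier
= 45 * 2.7
= 121.5 seconds

121.5 seconds


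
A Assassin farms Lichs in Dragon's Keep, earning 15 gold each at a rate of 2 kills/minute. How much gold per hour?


Gold per minute = 15 * 2 = 30
Gold per hour = 30 * 60 = 1800

1800 gold/hour


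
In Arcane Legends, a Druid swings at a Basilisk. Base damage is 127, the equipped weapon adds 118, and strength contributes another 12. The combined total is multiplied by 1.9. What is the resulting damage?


Sum base + weapon + str = 127 + 118 + 12 = 257
Multiply by 1.9:
257 * 1.9 = 488.3

488.3 damage


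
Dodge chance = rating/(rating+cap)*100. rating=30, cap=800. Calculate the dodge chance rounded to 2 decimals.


dodge% = 30 / (30 + 800) * 100
= 30 / 830 * 100
= 0.036145 * 100
= 3.61%

3.61%


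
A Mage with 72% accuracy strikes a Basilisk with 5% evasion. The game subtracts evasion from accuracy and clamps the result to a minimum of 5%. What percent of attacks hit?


accuracy - evasion = 72 - 5 = 67
Apply floor: max(67, 5) = 67
Hit chance = 67%

67%


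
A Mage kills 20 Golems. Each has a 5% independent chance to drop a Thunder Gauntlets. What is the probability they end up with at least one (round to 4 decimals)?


P(at least one) = 1 - P(none) = 1 - (1-p)^n
p = 5/100 = 0.05
1 - p = 0.95
(1 - p)^20 = 0.95^20 = 0.358486
P(at least one) = 1 - 0.358486 = 0.6415

0.6415


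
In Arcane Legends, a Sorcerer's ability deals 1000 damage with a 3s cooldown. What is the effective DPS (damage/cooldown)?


DPS = damage / cooldown
= 1000 / 3
= 333.33

333.33 DPS


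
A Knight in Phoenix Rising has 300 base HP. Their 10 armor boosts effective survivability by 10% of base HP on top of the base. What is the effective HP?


EHP = 300 * (1 + 10/100)
= 300 * (1 + 0.1)
= 300 * 1.1
= 330.0

330.0 EHP


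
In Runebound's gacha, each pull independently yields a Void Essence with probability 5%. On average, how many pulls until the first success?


Expected pulls for a geometric distribution = 1/p = 100 / rate%
= 100 / 5
= 20.0

20.0 pulls


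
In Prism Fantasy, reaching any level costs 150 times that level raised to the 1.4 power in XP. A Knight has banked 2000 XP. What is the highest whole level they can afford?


XP = 150 * level^1.4, so level = (XP / 150)^(1/1.4)
= (2000 / 150)^(1/1.4)
= 13.3333^0.7143
= 6.361
Floor: level = 6

level 6


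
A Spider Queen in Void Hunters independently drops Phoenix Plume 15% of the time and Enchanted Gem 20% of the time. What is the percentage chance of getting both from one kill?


For independent events, P(both) = P(A) * P(B)
= 15% * 20%
= 300 / 100 %
= 3.0%

3.0%


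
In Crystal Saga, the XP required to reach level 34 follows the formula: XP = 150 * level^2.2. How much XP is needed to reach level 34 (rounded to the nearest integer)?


XP = 150 * level^2.2
Substitute level = 34:
XP = 150 * 34^2.2
= 150 * 2340.2035
= 351031

351031 XP


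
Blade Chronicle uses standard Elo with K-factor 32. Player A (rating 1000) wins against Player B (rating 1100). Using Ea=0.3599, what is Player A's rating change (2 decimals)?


Elo update: delta = K * (S - Ea), where S = 1 (wins)
S - Ea = 1 - 0.3599 = 0.6401
Rating change = 32 * 0.6401
= 20.48

20.48 rating points


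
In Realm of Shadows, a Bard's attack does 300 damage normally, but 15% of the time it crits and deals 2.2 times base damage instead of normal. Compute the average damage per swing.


E[dmg] = base * (1 + crit_chance * (crit_mult - 1))
cc as decimal = 15/100 = 0.15
cm - 1 = 2.2 - 1 = 1.2
Bonus factor = 0.15 * 1.2 = 0.18
Total multiplier = 1 + 0.18 = 1.18
Expected damage = 300 * 1.18 = 354.00

354.00 damage


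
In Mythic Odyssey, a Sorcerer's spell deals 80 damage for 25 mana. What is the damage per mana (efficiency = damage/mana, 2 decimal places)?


Efficiency = damage / mana
= 80 / 25
= 3.20

3.20 dmg/mana


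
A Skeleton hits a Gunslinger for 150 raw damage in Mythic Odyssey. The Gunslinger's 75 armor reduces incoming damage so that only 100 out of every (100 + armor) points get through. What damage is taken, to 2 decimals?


actual = 150 * 100 / (100 + 75)
= 150 * 100 / 175
= 15000 / 175
= 85.71

85.71 damage


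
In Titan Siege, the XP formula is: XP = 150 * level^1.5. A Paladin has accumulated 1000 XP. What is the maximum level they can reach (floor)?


XP = 150 * level^1.5, so level = (XP / 150)^(1/1.5)
= (1000 / 150)^(1/1.5)
= 6.6667^0.6667
= 3.5422
Floor: level = 3

level 3


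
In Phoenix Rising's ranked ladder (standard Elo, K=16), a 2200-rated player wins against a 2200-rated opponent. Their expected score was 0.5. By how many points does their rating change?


Elo update: delta = K * (S - Ea), where S = 1 (wins)
S - Ea = 1 - 0.5 = 0.5
Rating change = 16 * 0.5
= 8.00

8.00 rating points


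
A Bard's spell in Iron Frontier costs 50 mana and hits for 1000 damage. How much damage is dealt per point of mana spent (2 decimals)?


Efficiency = damage / mana
= 1000 / 50
= 20.00

20.00 dmg/mana


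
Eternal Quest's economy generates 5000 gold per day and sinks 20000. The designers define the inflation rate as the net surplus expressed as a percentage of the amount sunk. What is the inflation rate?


Net gold = 5000 - 20000 = -15000
Inflation rate = net / sunk * 100 = -15000 / 20000 * 100
= -0.75 * 100
= -75.00%

-75.00%


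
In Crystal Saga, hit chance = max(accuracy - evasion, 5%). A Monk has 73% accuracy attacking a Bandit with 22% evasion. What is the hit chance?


accuracy - evasion = 73 - 22 = 51
Apply floor: max(51, 5) = 51
Hit chance = 51%

51%


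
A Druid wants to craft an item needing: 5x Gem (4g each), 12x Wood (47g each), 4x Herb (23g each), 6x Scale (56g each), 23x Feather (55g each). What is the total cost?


Cost breakdown:
  Gem: 5 * 4 = 20
  Wood: 12 * 47 = 564
  Herb: 4 * 23 = 92
  Scale: 6 * 56 = 336
  Feather: 23 * 55 = 1265
Total = 20 + 564 + 92 + 336 + 1265 = 2277

2277 gold


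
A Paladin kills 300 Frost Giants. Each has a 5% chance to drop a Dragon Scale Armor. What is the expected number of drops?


Expected drops = kills * (drop_rate / 100)
= 300 * (5 / 100)
= 300 * 0.05
= 15.0

15.0 drops


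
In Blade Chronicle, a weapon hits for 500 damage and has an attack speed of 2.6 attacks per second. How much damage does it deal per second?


DPS = damage * attack_speed
= 500 * 2.6
= 1300.0

1300.0 DPS


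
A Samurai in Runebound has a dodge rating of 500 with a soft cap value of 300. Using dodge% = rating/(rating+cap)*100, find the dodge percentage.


dodge% = 500 / (500 + 300) * 100
= 500 / 800 * 100
= 0.625 * 100
= 62.50%

62.50%


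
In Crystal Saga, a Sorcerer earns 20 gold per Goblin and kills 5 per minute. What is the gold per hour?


Gold per minute = 20 * 5 = 100
Gold per hour = 100 * 60 = 6000

6000 gold/hour


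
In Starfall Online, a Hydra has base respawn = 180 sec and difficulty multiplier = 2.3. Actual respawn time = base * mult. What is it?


Respawn time = base * multiplier
= 180 * 2.3
= 414.0 seconds

414.0 seconds


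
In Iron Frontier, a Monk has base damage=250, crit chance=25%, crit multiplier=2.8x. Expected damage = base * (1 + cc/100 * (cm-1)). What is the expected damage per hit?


E[dmg] = base * (1 + crit_chance * (crit_mult - 1))
cc as decimal = 25/100 = 0.25
cm - 1 = 2.8 - 1 = 1.8
Bonus factor = 0.25 * 1.8 = 0.45
Total multiplier = 1 + 0.45 = 1.45
Expected damage = 250 * 1.45 = 362.50

362.50 damage


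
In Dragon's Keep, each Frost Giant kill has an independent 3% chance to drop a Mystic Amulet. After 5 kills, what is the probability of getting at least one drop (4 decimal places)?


P(at least one) = 1 - P(none) = 1 - (1-p)^n
p = 3/100 = 0.03
1 - p = 0.97
(1 - p)^5 = 0.97^5 = 0.858734
P(at least one) = 1 - 0.858734 = 0.1413

0.1413


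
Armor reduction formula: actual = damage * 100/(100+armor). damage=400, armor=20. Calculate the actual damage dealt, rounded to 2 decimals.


actual = 400 * 100 / (100 + 20)
= 400 * 100 / 120
= 40000 / 120
= 333.33

333.33 damage


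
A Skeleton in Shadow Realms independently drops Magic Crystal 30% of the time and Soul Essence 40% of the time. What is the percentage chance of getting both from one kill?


For independent events, P(both) = P(A) * P(B)
= 30% * 40%
= 1200 / 100 %
= 12.0%

12.0%


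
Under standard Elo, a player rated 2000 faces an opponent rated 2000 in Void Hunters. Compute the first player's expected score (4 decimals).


Elo expected score: Ea = 1/(1 + 10^((Rb-Ra)/400))
Rb - Ra = 2000 - 2000 = 0
(Rb-Ra)/400 = 0/400 = 0.0
10^0.0 = 1.0
Ea = 1/(1 + 1.0) = 1/2.0 = 0.5000

0.5000


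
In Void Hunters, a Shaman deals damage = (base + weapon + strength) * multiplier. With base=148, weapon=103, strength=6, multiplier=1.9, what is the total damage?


Sum base + weapon + str = 148 + 103 + 6 = 257
Multiply by 1.9:
257 * 1.9 = 488.3

488.3 damage


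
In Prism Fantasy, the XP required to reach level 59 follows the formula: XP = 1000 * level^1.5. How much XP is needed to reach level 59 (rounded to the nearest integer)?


XP = 1000 * level^1.5
Substitute level = 59:
XP = 1000 * 59^1.5
= 1000 * 453.1876
= 453188

453188 XP


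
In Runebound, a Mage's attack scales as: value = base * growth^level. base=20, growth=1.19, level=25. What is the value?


value = base * growth^level
= 20 * 1.19^25
= 20 * 77.388073
= 1547.76

1547.76 attack


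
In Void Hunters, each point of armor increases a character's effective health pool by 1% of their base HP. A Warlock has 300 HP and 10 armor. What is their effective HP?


EHP = 300 * (1 + 10/100)
= 300 * (1 + 0.1)
= 300 * 1.1
= 330.0

330.0 EHP


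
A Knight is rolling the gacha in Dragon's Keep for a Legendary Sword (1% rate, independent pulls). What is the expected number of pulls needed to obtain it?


Expected pulls for a geometric distribution = 1/p = 100 / rate%
= 100 / 1
= 100.0

100.0 pulls


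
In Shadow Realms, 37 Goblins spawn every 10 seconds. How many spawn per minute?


Spawns per minute = count * (60 / interval)
= 37 * (60 / 10)
= 37 * 6.0
= 222.0

222.0 per minute


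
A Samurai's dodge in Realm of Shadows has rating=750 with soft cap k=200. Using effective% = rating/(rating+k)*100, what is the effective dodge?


effective% = rating / (rating + k) * 100
= 750 / (750 + 200) * 100
= 750 / 950 * 100
= 0.789474 * 100
= 78.95%

78.95%


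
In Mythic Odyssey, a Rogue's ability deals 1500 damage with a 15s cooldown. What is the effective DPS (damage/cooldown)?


DPS = damage / cooldown
= 1500 / 15
= 100.00

100.00 DPS


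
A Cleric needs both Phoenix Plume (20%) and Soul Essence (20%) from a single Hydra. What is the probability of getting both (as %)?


For independent events, P(both) = P(A) * P(B)
= 20% * 20%
= 400 / 100 %
= 4.0%

4.0%


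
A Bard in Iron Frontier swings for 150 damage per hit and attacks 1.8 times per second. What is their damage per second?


DPS = damage * attack_speed
= 150 * 1.8
= 270.0

270.0 DPS


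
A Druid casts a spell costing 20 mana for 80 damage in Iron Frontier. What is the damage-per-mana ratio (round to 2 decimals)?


Efficiency = damage / mana
= 80 / 20
= 4.00

4.00 dmg/mana


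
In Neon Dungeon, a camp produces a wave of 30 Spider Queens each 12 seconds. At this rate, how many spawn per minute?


Spawns per minute = count * (60 / interval)
= 30 * (60 / 12)
= 30 * 5.0
= 150.0

150.0 per minute


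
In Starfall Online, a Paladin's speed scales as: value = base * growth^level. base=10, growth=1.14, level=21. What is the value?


value = base * growth^level
= 10 * 1.14^21
= 10 * 15.667578
= 156.68

156.68 speed


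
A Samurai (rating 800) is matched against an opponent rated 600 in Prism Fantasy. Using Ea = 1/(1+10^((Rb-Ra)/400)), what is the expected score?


Elo expected score: Ea = 1/(1 + 10^((Rb-Ra)/400))
Rb - Ra = 600 - 800 = -200
(Rb-Ra)/400 = -200/400 = -0.5
10^-0.5 = 0.316228
Ea = 1/(1 + 0.316228) = 1/1.316228 = 0.7597

0.7597


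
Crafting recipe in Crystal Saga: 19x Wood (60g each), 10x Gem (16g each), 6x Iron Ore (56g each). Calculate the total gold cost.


Cost breakdown:
  Wood: 19 * 60 = 1140
  Gem: 10 * 16 = 160
  Iron Ore: 6 * 56 = 336
Total = 1140 + 160 + 336 = 1636

1636 gold


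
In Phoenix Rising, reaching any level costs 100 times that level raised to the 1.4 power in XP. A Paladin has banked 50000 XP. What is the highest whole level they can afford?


XP = 100 * level^1.4, so level = (XP / 100)^(1/1.4)
= (50000 / 100)^(1/1.4)
= 500.0^0.7143
= 84.6907
Floor: level = 84

level 84


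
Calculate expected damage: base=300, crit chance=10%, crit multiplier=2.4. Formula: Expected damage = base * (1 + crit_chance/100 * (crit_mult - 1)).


E[dmg] = base * (1 + crit_chance * (crit_mult - 1))
cc as decimal = 10/100 = 0.1
cm - 1 = 2.4 - 1 = 1.4
Bonus factor = 0.1 * 1.4 = 0.14
Total multiplier = 1 + 0.14 = 1.14
Expected damage = 300 * 1.14 = 342.00

342.00 damage


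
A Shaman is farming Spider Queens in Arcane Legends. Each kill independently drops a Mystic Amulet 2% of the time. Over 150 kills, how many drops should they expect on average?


Expected drops = kills * (drop_rate / 100)
= 150 * (2 / 100)
= 150 * 0.02
= 3.0

3.0 drops


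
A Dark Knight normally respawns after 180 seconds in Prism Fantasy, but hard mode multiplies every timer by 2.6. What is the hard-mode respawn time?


Respawn time = base * multiplier
= 180 * 2.6
= 468.0 seconds

468.0 seconds


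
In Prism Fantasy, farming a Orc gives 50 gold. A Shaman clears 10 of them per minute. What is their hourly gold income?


Gold per minute = 50 * 10 = 500
Gold per hour = 500 * 60 = 30000

30000 gold/hour


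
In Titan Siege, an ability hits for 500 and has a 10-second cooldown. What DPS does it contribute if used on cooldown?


DPS = damage / cooldown
= 500 / 10
= 50.00

50.00 DPS


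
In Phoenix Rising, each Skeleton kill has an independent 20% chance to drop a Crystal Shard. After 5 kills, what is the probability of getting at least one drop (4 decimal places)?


P(at least one) = 1 - P(none) = 1 - (1-p)^n
p = 20/100 = 0.2
1 - p = 0.8
(1 - p)^5 = 0.8^5 = 0.327680
P(at least one) = 1 - 0.327680 = 0.6723

0.6723


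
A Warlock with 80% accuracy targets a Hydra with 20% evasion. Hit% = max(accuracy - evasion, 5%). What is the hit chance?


accuracy - evasion = 80 - 20 = 60
Apply floor: max(60, 5) = 60
Hit chance = 60%

60%


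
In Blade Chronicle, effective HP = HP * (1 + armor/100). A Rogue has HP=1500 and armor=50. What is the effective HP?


EHP = 1500 * (1 + 50/100)
= 1500 * (1 + 0.5)
= 1500 * 1.5
= 2250.0

2250.0 EHP


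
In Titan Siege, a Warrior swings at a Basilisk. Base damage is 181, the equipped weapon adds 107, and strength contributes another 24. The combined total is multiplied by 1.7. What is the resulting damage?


Sum base + weapon + str = 181 + 107 + 24 = 312
Multiply by 1.7:
312 * 1.7 = 530.4

530.4 damage


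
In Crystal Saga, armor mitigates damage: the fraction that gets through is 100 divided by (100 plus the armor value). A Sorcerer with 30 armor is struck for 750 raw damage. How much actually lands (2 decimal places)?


actual = 750 * 100 / (100 + 30)
= 750 * 100 / 130
= 75000 / 130
= 576.92

576.92 damage


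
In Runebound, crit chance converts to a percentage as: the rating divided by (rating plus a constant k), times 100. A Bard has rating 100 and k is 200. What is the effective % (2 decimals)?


effective% = rating / (rating + k) * 100
= 100 / (100 + 200) * 100
= 100 / 300 * 100
= 0.333333 * 100
= 33.33%

33.33%


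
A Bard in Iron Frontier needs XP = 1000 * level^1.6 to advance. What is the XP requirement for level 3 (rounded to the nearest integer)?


XP = 1000 * level^1.6
Substitute level = 3:
XP = 1000 * 3^1.6
= 1000 * 5.7995
= 5800

5800 XP


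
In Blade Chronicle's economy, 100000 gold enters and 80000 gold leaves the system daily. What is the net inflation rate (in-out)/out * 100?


Net gold = 100000 - 80000 = 20000
Inflation rate = net / sunk * 100 = 20000 / 80000 * 100
= 0.25 * 100
= 25.00%

25.00%


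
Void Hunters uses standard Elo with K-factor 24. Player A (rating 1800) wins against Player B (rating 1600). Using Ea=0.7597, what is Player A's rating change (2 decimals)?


Elo update: delta = K * (S - Ea), where S = 1 (wins)
S - Ea = 1 - 0.7597 = 0.2403
Rating change = 24 * 0.2403
= 5.77

5.77 rating points


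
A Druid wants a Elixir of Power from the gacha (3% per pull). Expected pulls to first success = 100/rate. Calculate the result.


Expected pulls for a geometric distribution = 1/p = 100 / rate%
= 100 / 3
= 33.33

33.33 pulls


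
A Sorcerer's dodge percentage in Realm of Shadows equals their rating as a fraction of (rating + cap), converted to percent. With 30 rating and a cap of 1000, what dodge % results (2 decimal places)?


dodge% = 30 / (30 + 1000) * 100
= 30 / 1030 * 100
= 0.029126 * 100
= 2.91%

2.91%


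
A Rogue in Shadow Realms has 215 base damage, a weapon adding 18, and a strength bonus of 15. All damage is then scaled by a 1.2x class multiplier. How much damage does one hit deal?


Sum base + weapon + str = 215 + 18 + 15 = 248
Multiply by 1.2:
248 * 1.2 = 297.6

297.6 damage


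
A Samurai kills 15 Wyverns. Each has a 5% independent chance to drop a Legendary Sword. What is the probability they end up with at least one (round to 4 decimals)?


P(at least one) = 1 - P(none) = 1 - (1-p)^n
p = 5/100 = 0.05
1 - p = 0.95
(1 - p)^15 = 0.95^15 = 0.463291
P(at least one) = 1 - 0.463291 = 0.5367

0.5367


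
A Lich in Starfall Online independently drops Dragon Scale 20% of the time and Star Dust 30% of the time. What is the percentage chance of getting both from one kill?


For independent events, P(both) = P(A) * P(B)
= 20% * 30%
= 600 / 100 %
= 6.0%

6.0%


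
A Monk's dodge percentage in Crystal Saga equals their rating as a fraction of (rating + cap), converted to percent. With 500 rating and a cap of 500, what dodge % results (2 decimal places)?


dodge% = 500 / (500 + 500) * 100
= 500 / 1000 * 100
= 0.5 * 100
= 50.00%

50.00%


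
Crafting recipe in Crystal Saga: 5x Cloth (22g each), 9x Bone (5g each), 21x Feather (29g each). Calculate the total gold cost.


Cost breakdown:
  Cloth: 5 * 22 = 110
  Bone: 9 * 5 = 45
  Feather: 21 * 29 = 609
Total = 110 + 45 + 609 = 764

764 gold


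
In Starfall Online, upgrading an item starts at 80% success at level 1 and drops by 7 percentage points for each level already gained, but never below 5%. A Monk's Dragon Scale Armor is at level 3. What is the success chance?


raw_rate = 80 - 7 * (3 - 1)
= 80 - 7 * 2
= 80 - 14
= 66
Apply floor: max(66, 5) = 66%

66%


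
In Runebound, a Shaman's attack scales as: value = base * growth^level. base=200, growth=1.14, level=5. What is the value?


value = base * growth^level
= 200 * 1.14^5
= 200 * 1.925415
= 385.08

385.08 attack


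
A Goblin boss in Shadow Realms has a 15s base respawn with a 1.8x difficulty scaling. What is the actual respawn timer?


Respawn time = base * multiplier
= 15 * 1.8
= 27.0 seconds

27.0 seconds


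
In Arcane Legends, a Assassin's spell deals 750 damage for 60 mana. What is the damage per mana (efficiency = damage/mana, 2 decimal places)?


Efficiency = damage / mana
= 750 / 60
= 12.50

12.50 dmg/mana


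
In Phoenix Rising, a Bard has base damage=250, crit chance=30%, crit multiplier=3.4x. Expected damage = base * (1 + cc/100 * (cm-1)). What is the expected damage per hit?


E[dmg] = base * (1 + crit_chance * (crit_mult - 1))
cc as decimal = 30/100 = 0.3
cm - 1 = 3.4 - 1 = 2.4
Bonus factor = 0.3 * 2.4 = 0.72
Total multiplier = 1 + 0.72 = 1.72
Expected damage = 250 * 1.72 = 430.00

430.00 damage


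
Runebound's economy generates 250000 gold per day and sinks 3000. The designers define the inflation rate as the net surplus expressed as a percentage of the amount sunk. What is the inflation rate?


Net gold = 250000 - 3000 = 247000
Inflation rate = net / sunk * 100 = 247000 / 3000 * 100
= 82.333333 * 100
= 8233.33%

8233.33%


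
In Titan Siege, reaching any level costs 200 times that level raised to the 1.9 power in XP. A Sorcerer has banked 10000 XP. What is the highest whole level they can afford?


XP = 200 * level^1.9, so level = (XP / 200)^(1/1.9)
= (10000 / 200)^(1/1.9)
= 50.0^0.5263
= 7.8378
Floor: level = 7

level 7


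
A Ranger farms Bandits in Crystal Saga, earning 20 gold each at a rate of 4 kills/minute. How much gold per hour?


Gold per minute = 20 * 4 = 80
Gold per hour = 80 * 60 = 4800

4800 gold/hour


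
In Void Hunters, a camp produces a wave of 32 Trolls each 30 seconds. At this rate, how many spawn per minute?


Spawns per minute = count * (60 / interval)
= 32 * (60 / 30)
= 32 * 2.0
= 64.0

64.0 per minute


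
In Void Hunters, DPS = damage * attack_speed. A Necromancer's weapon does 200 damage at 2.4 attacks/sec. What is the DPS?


DPS = damage * attack_speed
= 200 * 2.4
= 480.0

480.0 DPS


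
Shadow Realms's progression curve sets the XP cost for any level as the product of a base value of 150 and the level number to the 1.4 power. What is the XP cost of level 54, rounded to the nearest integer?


XP = 150 * level^1.4
Substitute level = 54:
XP = 150 * 54^1.4
= 150 * 266.2878
= 39943

39943 XP


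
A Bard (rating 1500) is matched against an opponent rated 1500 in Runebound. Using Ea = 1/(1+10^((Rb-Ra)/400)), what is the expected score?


Elo expected score: Ea = 1/(1 + 10^((Rb-Ra)/400))
Rb - Ra = 1500 - 1500 = 0
(Rb-Ra)/400 = 0/400 = 0.0
10^0.0 = 1.0
Ea = 1/(1 + 1.0) = 1/2.0 = 0.5000

0.5000


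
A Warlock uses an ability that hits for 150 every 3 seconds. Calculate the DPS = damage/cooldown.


DPS = damage / cooldown
= 150 / 3
= 50.00

50.00 DPS


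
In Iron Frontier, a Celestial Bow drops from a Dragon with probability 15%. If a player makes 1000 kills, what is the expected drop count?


Expected drops = kills * (drop_rate / 100)
= 1000 * (15 / 100)
= 1000 * 0.15
= 150.0

150.0 drops


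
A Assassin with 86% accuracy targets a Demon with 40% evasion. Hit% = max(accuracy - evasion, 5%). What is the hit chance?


accuracy - evasion = 86 - 40 = 46
Apply floor: max(46, 5) = 46
Hit chance = 46%

46%


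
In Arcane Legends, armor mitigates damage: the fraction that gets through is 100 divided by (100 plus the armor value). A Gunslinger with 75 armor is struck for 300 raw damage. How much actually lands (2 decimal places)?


actual = 300 * 100 / (100 + 75)
= 300 * 100 / 175
= 30000 / 175
= 171.43

171.43 damage


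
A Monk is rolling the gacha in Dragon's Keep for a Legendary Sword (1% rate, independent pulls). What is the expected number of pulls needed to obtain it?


Expected pulls for a geometric distribution = 1/p = 100 / rate%
= 100 / 1
= 100.0

100.0 pulls


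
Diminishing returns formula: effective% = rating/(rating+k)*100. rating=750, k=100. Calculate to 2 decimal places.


effective% = rating / (rating + k) * 100
= 750 / (750 + 100) * 100
= 750 / 850 * 100
= 0.882353 * 100
= 88.24%

88.24%


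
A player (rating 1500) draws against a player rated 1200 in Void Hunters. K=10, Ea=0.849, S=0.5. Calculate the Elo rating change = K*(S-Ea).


Elo update: delta = K * (S - Ea), where S = 0.5 (draws)
S - Ea = 0.5 - 0.849 = -0.349
Rating change = 10 * -0.349
= -3.49

-3.49 rating points


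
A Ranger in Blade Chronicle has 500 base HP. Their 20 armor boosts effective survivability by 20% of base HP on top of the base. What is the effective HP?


EHP = 500 * (1 + 20/100)
= 500 * (1 + 0.2)
= 500 * 1.2
= 600.0

600.0 EHP


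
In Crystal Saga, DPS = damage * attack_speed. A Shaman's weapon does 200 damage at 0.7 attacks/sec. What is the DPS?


DPS = damage * attack_speed
= 200 * 0.7
= 140.0

140.0 DPS


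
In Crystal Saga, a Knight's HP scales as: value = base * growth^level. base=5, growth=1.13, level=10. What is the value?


value = base * growth^level
= 5 * 1.13^10
= 5 * 3.394567
= 16.97

16.97 HP


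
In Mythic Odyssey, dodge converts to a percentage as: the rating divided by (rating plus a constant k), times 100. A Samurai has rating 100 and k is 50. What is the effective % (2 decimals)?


effective% = rating / (rating + k) * 100
= 100 / (100 + 50) * 100
= 100 / 150 * 100
= 0.666667 * 100
= 66.67%

66.67%


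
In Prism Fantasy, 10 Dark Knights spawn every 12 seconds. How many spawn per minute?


Spawns per minute = count * (60 / interval)
= 10 * (60 / 12)
= 10 * 5.0
= 50.0

50.0 per minute


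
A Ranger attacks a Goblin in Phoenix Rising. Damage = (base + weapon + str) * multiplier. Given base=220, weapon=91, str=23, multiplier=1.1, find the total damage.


Sum base + weapon + str = 220 + 91 + 23 = 334
Multiply by 1.1:
334 * 1.1 = 367.4

367.4 damage


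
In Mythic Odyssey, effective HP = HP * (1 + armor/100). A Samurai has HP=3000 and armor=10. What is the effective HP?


EHP = 3000 * (1 + 10/100)
= 3000 * (1 + 0.1)
= 3000 * 1.1
= 3300.0

3300.0 EHP


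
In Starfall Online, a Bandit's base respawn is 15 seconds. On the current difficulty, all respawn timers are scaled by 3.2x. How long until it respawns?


Respawn time = base * multiplier
= 15 * 3.2
= 48.0 seconds

48.0 seconds


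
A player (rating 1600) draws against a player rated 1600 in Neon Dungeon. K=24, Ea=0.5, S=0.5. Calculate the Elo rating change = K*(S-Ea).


Elo update: delta = K * (S - Ea), where S = 0.5 (draws)
S - Ea = 0.5 - 0.5 = 0.0
Rating change = 24 * 0.0
= 0.00

0.00 rating points


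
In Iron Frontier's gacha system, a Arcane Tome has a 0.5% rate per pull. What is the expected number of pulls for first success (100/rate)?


Expected pulls for a geometric distribution = 1/p = 100 / rate%
= 100 / 0.5
= 200.0

200.0 pulls


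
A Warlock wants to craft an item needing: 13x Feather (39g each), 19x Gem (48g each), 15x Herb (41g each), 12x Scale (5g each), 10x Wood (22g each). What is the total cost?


Cost breakdown:
  Feather: 13 * 39 = 507
  Gem: 19 * 48 = 912
  Herb: 15 * 41 = 615
  Scale: 12 * 5 = 60
  Wood: 10 * 22 = 220
Total = 507 + 912 + 615 + 60 + 220 = 2314

2314 gold


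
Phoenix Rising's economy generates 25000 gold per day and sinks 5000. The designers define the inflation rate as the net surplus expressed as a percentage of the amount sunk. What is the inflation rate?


Net gold = 25000 - 5000 = 20000
Inflation rate = net / sunk * 100 = 20000 / 5000 * 100
= 4.0 * 100
= 400.00%

400.00%


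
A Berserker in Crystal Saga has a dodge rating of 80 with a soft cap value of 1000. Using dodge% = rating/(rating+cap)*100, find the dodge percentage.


dodge% = 80 / (80 + 1000) * 100
= 80 / 1080 * 100
= 0.074074 * 100
= 7.41%

7.41%


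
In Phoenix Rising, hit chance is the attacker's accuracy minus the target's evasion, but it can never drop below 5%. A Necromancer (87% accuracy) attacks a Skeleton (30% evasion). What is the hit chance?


accuracy - evasion = 87 - 30 = 57
Apply floor: max(57, 5) = 57
Hit chance = 57%

57%


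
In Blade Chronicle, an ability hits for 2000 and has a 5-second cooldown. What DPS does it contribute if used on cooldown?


DPS = damage / cooldown
= 2000 / 5
= 400.00

400.00 DPS


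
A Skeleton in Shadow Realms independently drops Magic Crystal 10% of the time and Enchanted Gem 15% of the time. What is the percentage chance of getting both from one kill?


For independent events, P(both) = P(A) * P(B)
= 10% * 15%
= 150 / 100 %
= 1.5%

1.5%


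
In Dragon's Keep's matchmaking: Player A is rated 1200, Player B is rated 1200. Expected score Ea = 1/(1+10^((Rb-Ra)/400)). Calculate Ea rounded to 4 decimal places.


Elo expected score: Ea = 1/(1 + 10^((Rb-Ra)/400))
Rb - Ra = 1200 - 1200 = 0
(Rb-Ra)/400 = 0/400 = 0.0
10^0.0 = 1.0
Ea = 1/(1 + 1.0) = 1/2.0 = 0.5000

0.5000


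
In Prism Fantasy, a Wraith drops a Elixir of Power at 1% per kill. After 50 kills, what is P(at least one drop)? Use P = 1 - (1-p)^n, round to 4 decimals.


P(at least one) = 1 - P(none) = 1 - (1-p)^n
p = 1/100 = 0.01
1 - p = 0.99
(1 - p)^50 = 0.99^50 = 0.605006
P(at least one) = 1 - 0.605006 = 0.3950

0.3950


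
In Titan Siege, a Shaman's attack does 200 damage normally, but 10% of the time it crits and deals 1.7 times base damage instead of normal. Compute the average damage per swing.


E[dmg] = base * (1 + crit_chance * (crit_mult - 1))
cc as decimal = 10/100 = 0.1
cm - 1 = 1.7 - 1 = 0.7
Bonus factor = 0.1 * 0.7 = 0.07
Total multiplier = 1 + 0.07 = 1.07
Expected damage = 200 * 1.07 = 214.00

214.00 damage


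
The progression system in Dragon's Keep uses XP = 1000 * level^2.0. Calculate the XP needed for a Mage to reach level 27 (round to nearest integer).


XP = 1000 * level^2.0
Substitute level = 27:
XP = 1000 * 27^2.0
= 1000 * 729.0
= 729000

729000 XP


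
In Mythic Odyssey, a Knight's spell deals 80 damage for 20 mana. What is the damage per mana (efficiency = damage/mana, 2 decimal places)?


Efficiency = damage / mana
= 80 / 20
= 4.00

4.00 dmg/mana


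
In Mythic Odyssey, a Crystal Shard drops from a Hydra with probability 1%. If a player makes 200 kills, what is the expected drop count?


Expected drops = kills * (drop_rate / 100)
= 200 * (1 / 100)
= 200 * 0.01
= 2.0

2.0 drops


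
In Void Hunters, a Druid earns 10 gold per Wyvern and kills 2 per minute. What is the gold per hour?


Gold per minute = 10 * 2 = 20
Gold per hour = 20 * 60 = 1200

1200 gold/hour


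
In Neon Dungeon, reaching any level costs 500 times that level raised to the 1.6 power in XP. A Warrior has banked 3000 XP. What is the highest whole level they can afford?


XP = 500 * level^1.6, so level = (XP / 500)^(1/1.6)
= (3000 / 500)^(1/1.6)
= 6.0^0.625
= 3.0644
Floor: level = 3

level 3


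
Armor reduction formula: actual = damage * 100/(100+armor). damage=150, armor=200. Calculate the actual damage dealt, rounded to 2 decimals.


actual = 150 * 100 / (100 + 200)
= 150 * 100 / 300
= 15000 / 300
= 50.00

50.00 damage


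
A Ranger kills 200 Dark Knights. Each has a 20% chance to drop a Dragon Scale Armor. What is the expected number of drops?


Expected drops = kills * (drop_rate / 100)
= 200 * (20 / 100)
= 200 * 0.2
= 40.0

40.0 drops


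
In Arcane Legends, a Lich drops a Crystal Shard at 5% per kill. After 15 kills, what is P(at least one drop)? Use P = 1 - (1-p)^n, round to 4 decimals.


P(at least one) = 1 - P(none) = 1 - (1-p)^n
p = 5/100 = 0.05
1 - p = 0.95
(1 - p)^15 = 0.95^15 = 0.463291
P(at least one) = 1 - 0.463291 = 0.5367

0.5367


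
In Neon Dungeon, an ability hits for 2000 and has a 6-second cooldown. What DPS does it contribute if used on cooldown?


DPS = damage / cooldown
= 2000 / 6
= 333.33

333.33 DPS


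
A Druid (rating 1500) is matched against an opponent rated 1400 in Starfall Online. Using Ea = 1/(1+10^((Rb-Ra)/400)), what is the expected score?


Elo expected score: Ea = 1/(1 + 10^((Rb-Ra)/400))
Rb - Ra = 1400 - 1500 = -100
(Rb-Ra)/400 = -100/400 = -0.25
10^-0.25 = 0.562341
Ea = 1/(1 + 0.562341) = 1/1.562341 = 0.6401

0.6401


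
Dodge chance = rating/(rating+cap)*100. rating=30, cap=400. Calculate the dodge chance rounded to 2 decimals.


dodge% = 30 / (30 + 400) * 100
= 30 / 430 * 100
= 0.069767 * 100
= 6.98%

6.98%


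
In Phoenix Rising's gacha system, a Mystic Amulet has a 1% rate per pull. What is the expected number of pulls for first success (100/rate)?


Expected pulls for a geometric distribution = 1/p = 100 / rate%
= 100 / 1
= 100.0

100.0 pulls


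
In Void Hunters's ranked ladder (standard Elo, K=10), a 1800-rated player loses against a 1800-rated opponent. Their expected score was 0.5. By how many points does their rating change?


Elo update: delta = K * (S - Ea), where S = 0 (loses)
S - Ea = 0 - 0.5 = -0.5
Rating change = 10 * -0.5
= -5.00

-5.00 rating points


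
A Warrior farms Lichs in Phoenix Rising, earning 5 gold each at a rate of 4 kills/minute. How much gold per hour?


Gold per minute = 5 * 4 = 20
Gold per hour = 20 * 60 = 1200

1200 gold/hour


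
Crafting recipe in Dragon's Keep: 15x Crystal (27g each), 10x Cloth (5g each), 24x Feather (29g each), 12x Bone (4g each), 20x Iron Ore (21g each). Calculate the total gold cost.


Cost breakdown:
  Crystal: 15 * 27 = 405
  Cloth: 10 * 5 = 50
  Feather: 24 * 29 = 696
  Bone: 12 * 4 = 48
  Iron Ore: 20 * 21 = 420
Total = 405 + 50 + 696 + 48 + 420 = 1619

1619 gold


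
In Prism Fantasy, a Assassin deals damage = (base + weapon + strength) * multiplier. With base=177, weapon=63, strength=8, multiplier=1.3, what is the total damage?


Sum base + weapon + str = 177 + 63 + 8 = 248
Multiply by 1.3:
248 * 1.3 = 322.4

322.4 damage


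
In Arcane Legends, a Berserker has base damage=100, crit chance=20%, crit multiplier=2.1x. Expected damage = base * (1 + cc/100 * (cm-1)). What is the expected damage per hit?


E[dmg] = base * (1 + crit_chance * (crit_mult - 1))
cc as decimal = 20/100 = 0.2
cm - 1 = 2.1 - 1 = 1.1
Bonus factor = 0.2 * 1.1 = 0.22
Total multiplier = 1 + 0.22 = 1.22
Expected damage = 100 * 1.22 = 122.00

122.00 damage


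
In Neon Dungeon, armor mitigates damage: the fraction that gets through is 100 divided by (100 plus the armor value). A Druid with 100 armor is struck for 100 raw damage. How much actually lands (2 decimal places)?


actual = 100 * 100 / (100 + 100)
= 100 * 100 / 200
= 10000 / 200
= 50.00

50.00 damage


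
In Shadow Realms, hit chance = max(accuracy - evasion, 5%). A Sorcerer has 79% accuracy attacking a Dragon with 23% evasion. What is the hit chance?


accuracy - evasion = 79 - 23 = 56
Apply floor: max(56, 5) = 56
Hit chance = 56%

56%


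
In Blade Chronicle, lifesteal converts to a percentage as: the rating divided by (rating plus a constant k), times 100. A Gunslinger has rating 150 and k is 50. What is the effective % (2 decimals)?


effective% = rating / (rating + k) * 100
= 150 / (150 + 50) * 100
= 150 / 200 * 100
= 0.75 * 100
= 75.00%

75.00%


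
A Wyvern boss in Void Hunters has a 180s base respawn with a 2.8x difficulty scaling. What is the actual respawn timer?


Respawn time = base * multiplier
= 180 * 2.8
= 504.0 seconds

504.0 seconds


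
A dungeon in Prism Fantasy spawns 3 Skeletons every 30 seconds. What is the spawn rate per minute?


Spawns per minute = count * (60 / interval)
= 3 * (60 / 30)
= 3 * 2.0
= 6.0

6.0 per minute


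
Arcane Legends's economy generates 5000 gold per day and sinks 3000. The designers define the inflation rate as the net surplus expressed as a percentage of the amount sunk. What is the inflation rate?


Net gold = 5000 - 3000 = 2000
Inflation rate = net / sunk * 100 = 2000 / 3000 * 100
= 0.666667 * 100
= 66.67%

66.67%


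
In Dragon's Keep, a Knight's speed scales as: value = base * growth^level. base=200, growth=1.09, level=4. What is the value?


value = base * growth^level
= 200 * 1.09^4
= 200 * 1.411582
= 282.32

282.32 speed


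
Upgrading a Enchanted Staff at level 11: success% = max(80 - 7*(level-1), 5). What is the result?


raw_rate = 80 - 7 * (11 - 1)
= 80 - 7 * 10
= 80 - 70
= 10
Apply floor: max(10, 5) = 10%

10%


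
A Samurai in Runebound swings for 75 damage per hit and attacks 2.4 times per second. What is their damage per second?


DPS = damage * attack_speed
= 75 * 2.4
= 180.0

180.0 DPS


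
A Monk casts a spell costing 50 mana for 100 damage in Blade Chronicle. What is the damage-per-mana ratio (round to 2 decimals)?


Efficiency = damage / mana
= 100 / 50
= 2.00

2.00 dmg/mana


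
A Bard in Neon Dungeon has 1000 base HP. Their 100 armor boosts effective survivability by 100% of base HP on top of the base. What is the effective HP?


EHP = 1000 * (1 + 100/100)
= 1000 * (1 + 1.0)
= 1000 * 2.0
= 2000.0

2000.0 EHP


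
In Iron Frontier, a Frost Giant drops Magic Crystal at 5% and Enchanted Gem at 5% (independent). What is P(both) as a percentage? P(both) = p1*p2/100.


For independent events, P(both) = P(A) * P(B)
= 5% * 5%
= 25 / 100 %
= 0.25%

0.25%


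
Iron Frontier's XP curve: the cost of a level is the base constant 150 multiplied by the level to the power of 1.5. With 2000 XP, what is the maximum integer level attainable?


XP = 150 * level^1.5, so level = (XP / 150)^(1/1.5)
= (2000 / 150)^(1/1.5)
= 13.3333^0.6667
= 5.6229
Floor: level = 5

level 5


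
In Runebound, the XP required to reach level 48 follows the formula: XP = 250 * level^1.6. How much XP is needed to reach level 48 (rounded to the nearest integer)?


XP = 250 * level^1.6
Substitute level = 48:
XP = 250 * 48^1.6
= 250 * 489.763
= 122441

122441 XP


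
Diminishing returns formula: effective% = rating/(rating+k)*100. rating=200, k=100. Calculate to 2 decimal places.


effective% = rating / (rating + k) * 100
= 200 / (200 + 100) * 100
= 200 / 300 * 100
= 0.666667 * 100
= 66.67%

66.67%


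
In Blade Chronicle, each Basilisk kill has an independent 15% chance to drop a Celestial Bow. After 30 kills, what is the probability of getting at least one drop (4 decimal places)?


P(at least one) = 1 - P(none) = 1 - (1-p)^n
p = 15/100 = 0.15
1 - p = 0.85
(1 - p)^30 = 0.85^30 = 0.007631
P(at least one) = 1 - 0.007631 = 0.9924

0.9924


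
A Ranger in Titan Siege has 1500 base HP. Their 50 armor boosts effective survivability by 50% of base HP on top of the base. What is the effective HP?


EHP = 1500 * (1 + 50/100)
= 1500 * (1 + 0.5)
= 1500 * 1.5
= 2250.0

2250.0 EHP


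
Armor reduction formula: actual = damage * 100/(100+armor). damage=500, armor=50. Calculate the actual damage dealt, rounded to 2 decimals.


actual = 500 * 100 / (100 + 50)
= 500 * 100 / 150
= 50000 / 150
= 333.33

333.33 damage
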